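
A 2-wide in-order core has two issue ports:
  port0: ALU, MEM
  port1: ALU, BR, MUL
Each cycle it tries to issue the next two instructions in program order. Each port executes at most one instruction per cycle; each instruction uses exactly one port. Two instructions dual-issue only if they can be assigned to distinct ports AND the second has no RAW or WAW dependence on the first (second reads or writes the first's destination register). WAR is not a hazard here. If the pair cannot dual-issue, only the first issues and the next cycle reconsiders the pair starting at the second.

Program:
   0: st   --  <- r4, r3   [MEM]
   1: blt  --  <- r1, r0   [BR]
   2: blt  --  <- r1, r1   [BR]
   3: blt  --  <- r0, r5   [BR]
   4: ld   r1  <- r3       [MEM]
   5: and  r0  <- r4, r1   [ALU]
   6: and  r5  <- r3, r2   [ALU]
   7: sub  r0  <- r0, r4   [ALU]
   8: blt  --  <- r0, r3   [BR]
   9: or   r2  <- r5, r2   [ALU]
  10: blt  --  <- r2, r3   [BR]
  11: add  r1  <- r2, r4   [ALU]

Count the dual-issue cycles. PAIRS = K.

  cy0 -> i0&i1 (st/blt) 2-wide
  cy1 -> i2 (blt) no-port BR/BR
  cy2 -> i3&i4 (blt/ld) 2-wide
  cy3 -> i5&i6 (and/and) 2-wide
  cy4 -> i7 (sub) RAW r0
  cy5 -> i8&i9 (blt/or) 2-wide
  cy6 -> i10&i11 (blt/add) 2-wide

PAIRS = 5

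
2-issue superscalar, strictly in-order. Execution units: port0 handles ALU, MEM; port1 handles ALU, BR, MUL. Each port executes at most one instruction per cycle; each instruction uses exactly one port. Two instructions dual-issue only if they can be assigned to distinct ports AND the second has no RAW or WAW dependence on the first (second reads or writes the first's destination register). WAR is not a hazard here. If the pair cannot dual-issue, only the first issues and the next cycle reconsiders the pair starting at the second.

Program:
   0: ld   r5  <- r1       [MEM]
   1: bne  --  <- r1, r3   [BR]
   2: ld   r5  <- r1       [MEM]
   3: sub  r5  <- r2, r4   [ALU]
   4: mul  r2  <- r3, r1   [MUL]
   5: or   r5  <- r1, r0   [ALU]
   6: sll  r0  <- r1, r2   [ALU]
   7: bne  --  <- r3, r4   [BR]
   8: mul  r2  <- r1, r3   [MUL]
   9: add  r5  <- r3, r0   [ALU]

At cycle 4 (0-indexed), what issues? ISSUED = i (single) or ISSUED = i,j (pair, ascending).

ISSUED = 7

0. ld+bne @i0/i1  | dual
1. ld @i2  | WAW r5
2. sub+mul @i3/i4  | dual
3. or+sll @i5/i6  | dual
4. bne @i7  | no-port BR/MUL
5. mul+add @i8/i9  | dual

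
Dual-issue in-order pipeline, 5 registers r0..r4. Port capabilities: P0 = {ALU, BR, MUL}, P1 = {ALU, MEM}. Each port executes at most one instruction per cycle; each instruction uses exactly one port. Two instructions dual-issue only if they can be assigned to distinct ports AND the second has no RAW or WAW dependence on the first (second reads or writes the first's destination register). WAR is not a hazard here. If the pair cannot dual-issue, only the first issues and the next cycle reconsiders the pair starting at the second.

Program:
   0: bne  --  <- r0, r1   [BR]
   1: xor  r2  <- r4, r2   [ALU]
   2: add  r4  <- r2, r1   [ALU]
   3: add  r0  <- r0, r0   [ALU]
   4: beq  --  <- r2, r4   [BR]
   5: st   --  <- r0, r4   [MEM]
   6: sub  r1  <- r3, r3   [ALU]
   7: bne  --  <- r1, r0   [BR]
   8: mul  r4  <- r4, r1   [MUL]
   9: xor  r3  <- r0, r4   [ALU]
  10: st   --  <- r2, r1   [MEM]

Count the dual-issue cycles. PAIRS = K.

PAIRS = 4

  cy0 -> i0&i1 (bne xor) dual
  cy1 -> i2&i3 (add add) dual
  cy2 -> i4&i5 (beq st) dual
  cy3 -> i6 (sub) RAW r1
  cy4 -> i7 (bne) no-port BR/MUL
  cy5 -> i8 (mul) RAW r4
  cy6 -> i9&i10 (xor st) dual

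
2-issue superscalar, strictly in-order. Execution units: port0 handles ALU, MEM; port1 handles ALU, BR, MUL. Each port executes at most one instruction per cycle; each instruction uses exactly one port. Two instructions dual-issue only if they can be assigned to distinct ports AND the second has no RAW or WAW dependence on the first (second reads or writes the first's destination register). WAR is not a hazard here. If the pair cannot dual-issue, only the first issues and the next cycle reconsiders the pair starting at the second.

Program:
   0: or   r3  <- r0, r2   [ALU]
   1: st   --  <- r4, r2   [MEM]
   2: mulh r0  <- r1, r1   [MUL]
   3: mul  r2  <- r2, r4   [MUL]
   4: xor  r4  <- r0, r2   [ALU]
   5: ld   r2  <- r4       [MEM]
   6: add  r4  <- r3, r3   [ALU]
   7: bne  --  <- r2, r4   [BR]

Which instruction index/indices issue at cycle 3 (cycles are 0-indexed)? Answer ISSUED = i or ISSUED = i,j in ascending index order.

ISSUED = 4

c0: i0/i1 or;st  pair
c1: i2 mulh  no-port MUL/MUL
c2: i3 mul  RAW r2
c3: i4 xor  RAW r4
c4: i5/i6 ld;add  pair
c5: i7 bne  tail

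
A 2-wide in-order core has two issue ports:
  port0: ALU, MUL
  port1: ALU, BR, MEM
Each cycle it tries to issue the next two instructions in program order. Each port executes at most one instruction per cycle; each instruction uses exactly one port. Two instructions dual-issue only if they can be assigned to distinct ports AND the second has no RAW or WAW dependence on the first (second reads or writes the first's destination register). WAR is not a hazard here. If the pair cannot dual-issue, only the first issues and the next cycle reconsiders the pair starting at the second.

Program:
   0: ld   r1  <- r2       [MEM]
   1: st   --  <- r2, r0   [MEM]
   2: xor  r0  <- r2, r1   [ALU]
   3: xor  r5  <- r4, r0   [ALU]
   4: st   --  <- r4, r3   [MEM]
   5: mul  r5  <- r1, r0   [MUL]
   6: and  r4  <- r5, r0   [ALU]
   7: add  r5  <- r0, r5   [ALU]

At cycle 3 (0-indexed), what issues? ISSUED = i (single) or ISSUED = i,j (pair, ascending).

#0 head=0: ld i0 no-port MEM/MEM
#1 head=1: st+xor i1,i2 dual
#2 head=3: xor+st i3,i4 dual
#3 head=5: mul i5 RAW r5
#4 head=6: and+add i6,i7 dual

ISSUED = 5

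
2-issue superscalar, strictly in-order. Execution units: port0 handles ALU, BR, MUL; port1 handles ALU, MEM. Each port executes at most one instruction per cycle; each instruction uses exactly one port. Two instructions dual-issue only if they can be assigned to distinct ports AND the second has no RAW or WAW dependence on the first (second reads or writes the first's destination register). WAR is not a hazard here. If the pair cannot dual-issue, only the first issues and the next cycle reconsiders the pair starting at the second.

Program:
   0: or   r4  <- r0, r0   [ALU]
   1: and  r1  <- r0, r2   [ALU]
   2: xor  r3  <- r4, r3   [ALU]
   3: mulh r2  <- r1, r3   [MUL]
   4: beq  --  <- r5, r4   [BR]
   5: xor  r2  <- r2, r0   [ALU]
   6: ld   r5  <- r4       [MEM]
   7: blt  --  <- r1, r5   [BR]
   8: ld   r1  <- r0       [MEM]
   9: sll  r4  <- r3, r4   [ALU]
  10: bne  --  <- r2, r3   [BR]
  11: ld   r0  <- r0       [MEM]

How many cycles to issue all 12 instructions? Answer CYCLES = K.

CYCLES = 8

[0] i0+i1  or.ALU;and.ALU  -- 2-wide
[1] i2  xor.ALU  -- RAW r3
[2] i3  mulh.MUL  -- no-port MUL/BR
[3] i4+i5  beq.BR;xor.ALU  -- 2-wide
[4] i6  ld.MEM  -- RAW r5
[5] i7+i8  blt.BR;ld.MEM  -- 2-wide
[6] i9+i10  sll.ALU;bne.BR  -- 2-wide
[7] i11  ld.MEM  -- tail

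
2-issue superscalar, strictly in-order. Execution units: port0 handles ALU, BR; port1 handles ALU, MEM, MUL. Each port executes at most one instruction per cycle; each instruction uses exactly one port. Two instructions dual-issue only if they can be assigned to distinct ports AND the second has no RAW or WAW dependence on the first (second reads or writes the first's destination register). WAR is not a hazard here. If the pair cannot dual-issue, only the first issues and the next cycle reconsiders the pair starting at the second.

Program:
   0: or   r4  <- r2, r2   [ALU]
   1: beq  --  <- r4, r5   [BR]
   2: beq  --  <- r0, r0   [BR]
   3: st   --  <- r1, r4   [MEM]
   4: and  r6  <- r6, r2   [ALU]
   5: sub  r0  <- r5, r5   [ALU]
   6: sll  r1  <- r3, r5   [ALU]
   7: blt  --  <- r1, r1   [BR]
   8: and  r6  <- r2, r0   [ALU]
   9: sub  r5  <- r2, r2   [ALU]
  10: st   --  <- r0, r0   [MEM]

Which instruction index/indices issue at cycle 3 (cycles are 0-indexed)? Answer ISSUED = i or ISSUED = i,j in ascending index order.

ISSUED = 4,5

0. or.ALU @i0  | RAW r4
1. beq.BR @i1  | no-port BR/BR
2. beq.BR;st.MEM @i2,i3  | 2-wide
3. and.ALU;sub.ALU @i4,i5  | 2-wide
4. sll.ALU @i6  | RAW r1
5. blt.BR;and.ALU @i7,i8  | 2-wide
6. sub.ALU;st.MEM @i9,i10  | 2-wide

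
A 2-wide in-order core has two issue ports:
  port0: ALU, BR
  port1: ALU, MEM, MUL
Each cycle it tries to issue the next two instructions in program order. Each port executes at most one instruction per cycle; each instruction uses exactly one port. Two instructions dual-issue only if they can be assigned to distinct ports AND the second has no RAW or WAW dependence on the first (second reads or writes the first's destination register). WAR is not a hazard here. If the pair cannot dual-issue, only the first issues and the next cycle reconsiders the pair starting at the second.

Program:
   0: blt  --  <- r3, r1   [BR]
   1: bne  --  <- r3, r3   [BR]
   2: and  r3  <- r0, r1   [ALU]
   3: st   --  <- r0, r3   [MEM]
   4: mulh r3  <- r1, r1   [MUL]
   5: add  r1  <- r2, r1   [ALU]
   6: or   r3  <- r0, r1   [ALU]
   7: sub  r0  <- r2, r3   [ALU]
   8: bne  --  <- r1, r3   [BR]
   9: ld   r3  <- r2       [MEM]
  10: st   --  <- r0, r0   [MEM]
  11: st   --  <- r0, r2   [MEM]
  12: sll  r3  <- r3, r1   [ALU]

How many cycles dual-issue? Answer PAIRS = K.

0. blt @i0  | no-port BR/BR
1. bne;and @i1&i2  | pair
2. st @i3  | no-port MEM/MUL
3. mulh;add @i4&i5  | pair
4. or @i6  | RAW r3
5. sub;bne @i7&i8  | pair
6. ld @i9  | no-port MEM/MEM
7. st @i10  | no-port MEM/MEM
8. st;sll @i11&i12  | pair

PAIRS = 4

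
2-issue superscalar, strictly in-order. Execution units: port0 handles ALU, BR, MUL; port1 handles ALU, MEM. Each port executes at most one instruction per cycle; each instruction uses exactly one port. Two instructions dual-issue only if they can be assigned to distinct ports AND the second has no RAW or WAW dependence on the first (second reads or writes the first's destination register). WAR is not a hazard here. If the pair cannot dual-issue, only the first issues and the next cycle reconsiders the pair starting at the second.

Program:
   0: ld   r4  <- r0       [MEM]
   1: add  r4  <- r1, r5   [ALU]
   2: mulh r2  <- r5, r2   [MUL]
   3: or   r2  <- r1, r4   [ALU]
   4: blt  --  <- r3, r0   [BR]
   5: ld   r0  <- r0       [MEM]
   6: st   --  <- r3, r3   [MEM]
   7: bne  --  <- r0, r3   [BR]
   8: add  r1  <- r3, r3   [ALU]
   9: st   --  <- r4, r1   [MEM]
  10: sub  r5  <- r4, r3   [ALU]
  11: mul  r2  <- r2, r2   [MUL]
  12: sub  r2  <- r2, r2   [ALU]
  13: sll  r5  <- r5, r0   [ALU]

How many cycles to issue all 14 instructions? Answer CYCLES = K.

  cy0 -> i0 (ld) WAW r4
  cy1 -> i1,i2 (add;mulh) 2-wide
  cy2 -> i3,i4 (or;blt) 2-wide
  cy3 -> i5 (ld) no-port MEM/MEM
  cy4 -> i6,i7 (st;bne) 2-wide
  cy5 -> i8 (add) RAW r1
  cy6 -> i9,i10 (st;sub) 2-wide
  cy7 -> i11 (mul) RAW+WAW r2
  cy8 -> i12,i13 (sub;sll) 2-wide

CYCLES = 9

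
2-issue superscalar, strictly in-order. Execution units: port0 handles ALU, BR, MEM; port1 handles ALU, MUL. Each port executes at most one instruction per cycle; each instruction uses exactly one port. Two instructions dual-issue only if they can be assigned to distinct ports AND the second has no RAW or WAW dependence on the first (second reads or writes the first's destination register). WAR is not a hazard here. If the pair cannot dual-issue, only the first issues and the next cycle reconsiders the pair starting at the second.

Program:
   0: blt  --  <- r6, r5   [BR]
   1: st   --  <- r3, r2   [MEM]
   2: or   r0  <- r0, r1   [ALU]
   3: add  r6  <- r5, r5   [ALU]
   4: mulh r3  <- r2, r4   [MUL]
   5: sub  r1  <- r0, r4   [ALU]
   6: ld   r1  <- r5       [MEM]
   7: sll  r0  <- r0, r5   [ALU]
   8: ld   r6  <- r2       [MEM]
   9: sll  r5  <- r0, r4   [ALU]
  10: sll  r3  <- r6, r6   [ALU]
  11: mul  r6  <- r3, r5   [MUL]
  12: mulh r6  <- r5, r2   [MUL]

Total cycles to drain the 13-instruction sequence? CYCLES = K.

#0 head=0: blt.BR i0 no-port BR/MEM
#1 head=1: st.MEM or.ALU i1+i2 pair
#2 head=3: add.ALU mulh.MUL i3+i4 pair
#3 head=5: sub.ALU i5 WAW r1
#4 head=6: ld.MEM sll.ALU i6+i7 pair
#5 head=8: ld.MEM sll.ALU i8+i9 pair
#6 head=10: sll.ALU i10 RAW r3
#7 head=11: mul.MUL i11 no-port MUL/MUL
#8 head=12: mulh.MUL i12 tail

CYCLES = 9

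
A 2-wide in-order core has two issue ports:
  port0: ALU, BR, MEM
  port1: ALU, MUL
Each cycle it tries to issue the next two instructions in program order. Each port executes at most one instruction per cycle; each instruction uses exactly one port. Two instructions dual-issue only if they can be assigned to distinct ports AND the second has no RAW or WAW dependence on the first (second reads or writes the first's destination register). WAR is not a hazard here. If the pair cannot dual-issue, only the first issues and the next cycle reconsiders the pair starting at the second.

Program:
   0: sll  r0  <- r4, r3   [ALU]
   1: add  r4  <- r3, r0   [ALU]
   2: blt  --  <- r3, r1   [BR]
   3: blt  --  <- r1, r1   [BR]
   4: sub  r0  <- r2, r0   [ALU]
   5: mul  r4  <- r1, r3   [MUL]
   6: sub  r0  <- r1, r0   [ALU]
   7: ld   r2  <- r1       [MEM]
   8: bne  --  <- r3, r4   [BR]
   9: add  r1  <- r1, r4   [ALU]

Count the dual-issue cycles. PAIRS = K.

PAIRS = 4

#0 head=0: sll i0 RAW r0
#1 head=1: add;blt i1/i2 2-wide
#2 head=3: blt;sub i3/i4 2-wide
#3 head=5: mul;sub i5/i6 2-wide
#4 head=7: ld i7 no-port MEM/BR
#5 head=8: bne;add i8/i9 2-wide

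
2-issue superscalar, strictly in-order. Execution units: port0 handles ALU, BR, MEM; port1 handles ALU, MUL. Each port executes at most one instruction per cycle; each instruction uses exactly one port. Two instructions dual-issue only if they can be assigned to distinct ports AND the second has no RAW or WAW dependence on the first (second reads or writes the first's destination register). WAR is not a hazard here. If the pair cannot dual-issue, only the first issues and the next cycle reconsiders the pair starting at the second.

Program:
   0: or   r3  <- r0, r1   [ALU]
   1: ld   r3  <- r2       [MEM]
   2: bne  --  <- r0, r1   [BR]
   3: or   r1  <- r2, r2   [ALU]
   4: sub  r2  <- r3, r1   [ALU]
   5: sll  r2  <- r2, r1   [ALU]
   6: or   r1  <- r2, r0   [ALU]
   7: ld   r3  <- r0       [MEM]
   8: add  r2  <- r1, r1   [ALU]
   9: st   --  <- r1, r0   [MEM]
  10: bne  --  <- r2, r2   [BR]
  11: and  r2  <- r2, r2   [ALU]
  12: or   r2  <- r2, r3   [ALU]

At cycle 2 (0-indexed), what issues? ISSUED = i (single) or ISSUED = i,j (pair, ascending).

  cy0 -> i0 (or) WAW r3
  cy1 -> i1 (ld) no-port MEM/BR
  cy2 -> i2,i3 (bne+or) dual
  cy3 -> i4 (sub) RAW+WAW r2
  cy4 -> i5 (sll) RAW r2
  cy5 -> i6,i7 (or+ld) dual
  cy6 -> i8,i9 (add+st) dual
  cy7 -> i10,i11 (bne+and) dual
  cy8 -> i12 (or) tail

ISSUED = 2,3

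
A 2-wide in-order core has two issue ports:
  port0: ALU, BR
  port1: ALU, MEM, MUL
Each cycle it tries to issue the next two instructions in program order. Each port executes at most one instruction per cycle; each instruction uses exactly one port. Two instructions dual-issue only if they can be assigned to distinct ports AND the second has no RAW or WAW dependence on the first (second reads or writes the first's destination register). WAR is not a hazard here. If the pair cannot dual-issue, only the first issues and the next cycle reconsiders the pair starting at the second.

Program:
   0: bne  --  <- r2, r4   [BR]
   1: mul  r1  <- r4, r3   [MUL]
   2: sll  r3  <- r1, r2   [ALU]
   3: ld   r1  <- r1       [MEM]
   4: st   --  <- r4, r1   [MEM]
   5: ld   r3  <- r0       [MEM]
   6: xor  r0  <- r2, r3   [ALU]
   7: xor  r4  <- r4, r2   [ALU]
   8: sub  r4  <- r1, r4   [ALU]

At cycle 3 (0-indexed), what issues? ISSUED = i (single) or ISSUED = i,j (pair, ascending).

ISSUED = 5

  cy0 -> i0&i1 (bne.BR+mul.MUL) pair
  cy1 -> i2&i3 (sll.ALU+ld.MEM) pair
  cy2 -> i4 (st.MEM) no-port MEM/MEM
  cy3 -> i5 (ld.MEM) RAW r3
  cy4 -> i6&i7 (xor.ALU+xor.ALU) pair
  cy5 -> i8 (sub.ALU) tail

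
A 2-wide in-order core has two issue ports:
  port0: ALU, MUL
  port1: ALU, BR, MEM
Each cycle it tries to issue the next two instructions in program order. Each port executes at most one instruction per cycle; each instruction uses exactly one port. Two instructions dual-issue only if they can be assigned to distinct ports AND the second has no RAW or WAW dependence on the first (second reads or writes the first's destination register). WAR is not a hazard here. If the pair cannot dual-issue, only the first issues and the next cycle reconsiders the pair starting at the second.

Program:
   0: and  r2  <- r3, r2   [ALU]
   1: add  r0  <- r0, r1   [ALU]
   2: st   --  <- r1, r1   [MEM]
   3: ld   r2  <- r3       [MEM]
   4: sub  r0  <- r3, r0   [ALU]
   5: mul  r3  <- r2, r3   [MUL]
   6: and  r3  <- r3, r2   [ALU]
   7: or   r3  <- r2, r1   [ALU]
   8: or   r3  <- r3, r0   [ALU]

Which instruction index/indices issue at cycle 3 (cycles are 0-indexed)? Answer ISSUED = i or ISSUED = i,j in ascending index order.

[0] i0&i1  and;add  -- pair
[1] i2  st  -- no-port MEM/MEM
[2] i3&i4  ld;sub  -- pair
[3] i5  mul  -- RAW+WAW r3
[4] i6  and  -- WAW r3
[5] i7  or  -- RAW+WAW r3
[6] i8  or  -- tail

ISSUED = 5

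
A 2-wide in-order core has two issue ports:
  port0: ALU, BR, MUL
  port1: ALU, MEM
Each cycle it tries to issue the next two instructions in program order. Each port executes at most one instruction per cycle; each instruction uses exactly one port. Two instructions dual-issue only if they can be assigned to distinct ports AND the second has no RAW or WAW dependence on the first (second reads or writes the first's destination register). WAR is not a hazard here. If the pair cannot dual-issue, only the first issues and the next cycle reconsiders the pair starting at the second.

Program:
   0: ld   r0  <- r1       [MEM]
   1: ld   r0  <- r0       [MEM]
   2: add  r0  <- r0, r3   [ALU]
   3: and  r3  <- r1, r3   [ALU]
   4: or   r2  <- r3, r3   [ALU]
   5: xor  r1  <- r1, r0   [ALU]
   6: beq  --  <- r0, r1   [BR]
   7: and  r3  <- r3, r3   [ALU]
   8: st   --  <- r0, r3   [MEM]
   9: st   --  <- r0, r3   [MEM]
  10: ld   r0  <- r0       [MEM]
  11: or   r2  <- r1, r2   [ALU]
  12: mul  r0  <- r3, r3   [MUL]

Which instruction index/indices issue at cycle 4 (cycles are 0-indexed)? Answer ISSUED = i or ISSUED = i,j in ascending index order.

ISSUED = 6,7

[0] i0  ld  -- no-port MEM/MEM
[1] i1  ld  -- RAW+WAW r0
[2] i2,i3  add and  -- pair
[3] i4,i5  or xor  -- pair
[4] i6,i7  beq and  -- pair
[5] i8  st  -- no-port MEM/MEM
[6] i9  st  -- no-port MEM/MEM
[7] i10,i11  ld or  -- pair
[8] i12  mul  -- tail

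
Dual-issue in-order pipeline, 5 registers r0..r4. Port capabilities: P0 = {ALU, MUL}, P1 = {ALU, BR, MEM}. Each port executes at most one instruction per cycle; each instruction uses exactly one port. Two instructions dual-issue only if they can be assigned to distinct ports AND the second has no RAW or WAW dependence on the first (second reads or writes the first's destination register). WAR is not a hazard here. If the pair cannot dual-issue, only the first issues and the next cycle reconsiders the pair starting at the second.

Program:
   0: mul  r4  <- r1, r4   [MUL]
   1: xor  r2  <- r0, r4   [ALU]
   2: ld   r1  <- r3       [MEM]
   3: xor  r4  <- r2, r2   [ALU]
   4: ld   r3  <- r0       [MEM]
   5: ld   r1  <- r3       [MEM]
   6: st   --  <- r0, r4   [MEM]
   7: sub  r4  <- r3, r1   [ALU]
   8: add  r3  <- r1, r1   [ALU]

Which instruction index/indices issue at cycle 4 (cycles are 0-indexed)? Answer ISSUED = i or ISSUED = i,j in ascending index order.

#0 head=0: mul i0 RAW r4
#1 head=1: xor;ld i1,i2 2-wide
#2 head=3: xor;ld i3,i4 2-wide
#3 head=5: ld i5 no-port MEM/MEM
#4 head=6: st;sub i6,i7 2-wide
#5 head=8: add i8 tail

ISSUED = 6,7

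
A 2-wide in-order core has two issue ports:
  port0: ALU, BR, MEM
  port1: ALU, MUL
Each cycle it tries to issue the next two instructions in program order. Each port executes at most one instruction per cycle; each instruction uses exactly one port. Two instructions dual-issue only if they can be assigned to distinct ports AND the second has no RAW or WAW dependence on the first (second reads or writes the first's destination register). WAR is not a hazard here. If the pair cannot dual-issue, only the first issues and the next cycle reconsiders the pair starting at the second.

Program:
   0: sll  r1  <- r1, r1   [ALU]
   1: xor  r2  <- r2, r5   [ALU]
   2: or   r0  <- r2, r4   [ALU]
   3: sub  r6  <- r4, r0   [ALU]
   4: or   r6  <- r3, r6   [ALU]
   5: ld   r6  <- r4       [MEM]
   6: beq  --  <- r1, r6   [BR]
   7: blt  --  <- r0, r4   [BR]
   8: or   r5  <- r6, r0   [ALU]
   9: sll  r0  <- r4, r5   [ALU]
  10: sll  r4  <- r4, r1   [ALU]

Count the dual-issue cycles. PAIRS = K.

  cy0 -> i0/i1 (sll.ALU/xor.ALU) pair
  cy1 -> i2 (or.ALU) RAW r0
  cy2 -> i3 (sub.ALU) RAW+WAW r6
  cy3 -> i4 (or.ALU) WAW r6
  cy4 -> i5 (ld.MEM) no-port MEM/BR
  cy5 -> i6 (beq.BR) no-port BR/BR
  cy6 -> i7/i8 (blt.BR/or.ALU) pair
  cy7 -> i9/i10 (sll.ALU/sll.ALU) pair

PAIRS = 3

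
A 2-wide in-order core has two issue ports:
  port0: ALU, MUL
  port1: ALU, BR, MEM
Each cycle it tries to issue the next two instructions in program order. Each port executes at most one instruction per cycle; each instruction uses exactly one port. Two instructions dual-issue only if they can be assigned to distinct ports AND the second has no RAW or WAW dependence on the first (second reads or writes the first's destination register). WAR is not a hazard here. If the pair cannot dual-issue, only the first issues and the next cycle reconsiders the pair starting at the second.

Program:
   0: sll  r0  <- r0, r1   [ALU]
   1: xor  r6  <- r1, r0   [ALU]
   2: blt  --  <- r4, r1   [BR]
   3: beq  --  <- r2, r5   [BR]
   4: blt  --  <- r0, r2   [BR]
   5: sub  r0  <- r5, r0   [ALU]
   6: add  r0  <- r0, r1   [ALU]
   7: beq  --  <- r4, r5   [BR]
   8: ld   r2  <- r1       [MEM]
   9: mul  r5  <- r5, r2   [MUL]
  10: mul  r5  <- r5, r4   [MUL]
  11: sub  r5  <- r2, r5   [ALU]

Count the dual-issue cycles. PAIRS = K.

PAIRS = 3

0. sll.ALU @i0  | RAW r0
1. xor.ALU blt.BR @i1/i2  | pair
2. beq.BR @i3  | no-port BR/BR
3. blt.BR sub.ALU @i4/i5  | pair
4. add.ALU beq.BR @i6/i7  | pair
5. ld.MEM @i8  | RAW r2
6. mul.MUL @i9  | no-port MUL/MUL
7. mul.MUL @i10  | RAW+WAW r5
8. sub.ALU @i11  | tail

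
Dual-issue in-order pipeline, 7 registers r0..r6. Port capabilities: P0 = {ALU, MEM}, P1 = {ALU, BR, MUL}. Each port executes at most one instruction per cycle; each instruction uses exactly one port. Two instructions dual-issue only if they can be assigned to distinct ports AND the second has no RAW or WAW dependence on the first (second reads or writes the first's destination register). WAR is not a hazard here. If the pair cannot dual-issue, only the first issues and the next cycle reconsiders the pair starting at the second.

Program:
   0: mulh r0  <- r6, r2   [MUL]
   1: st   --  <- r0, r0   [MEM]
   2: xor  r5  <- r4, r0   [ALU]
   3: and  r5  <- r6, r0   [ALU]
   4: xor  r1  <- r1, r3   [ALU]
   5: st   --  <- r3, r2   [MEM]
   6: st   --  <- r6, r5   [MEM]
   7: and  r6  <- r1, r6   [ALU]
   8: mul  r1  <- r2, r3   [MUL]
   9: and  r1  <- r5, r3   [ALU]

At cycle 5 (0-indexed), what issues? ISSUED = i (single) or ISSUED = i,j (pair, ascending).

ISSUED = 8

  cy0 -> i0 (mulh.MUL) RAW r0
  cy1 -> i1/i2 (st.MEM;xor.ALU) dual
  cy2 -> i3/i4 (and.ALU;xor.ALU) dual
  cy3 -> i5 (st.MEM) no-port MEM/MEM
  cy4 -> i6/i7 (st.MEM;and.ALU) dual
  cy5 -> i8 (mul.MUL) WAW r1
  cy6 -> i9 (and.ALU) tail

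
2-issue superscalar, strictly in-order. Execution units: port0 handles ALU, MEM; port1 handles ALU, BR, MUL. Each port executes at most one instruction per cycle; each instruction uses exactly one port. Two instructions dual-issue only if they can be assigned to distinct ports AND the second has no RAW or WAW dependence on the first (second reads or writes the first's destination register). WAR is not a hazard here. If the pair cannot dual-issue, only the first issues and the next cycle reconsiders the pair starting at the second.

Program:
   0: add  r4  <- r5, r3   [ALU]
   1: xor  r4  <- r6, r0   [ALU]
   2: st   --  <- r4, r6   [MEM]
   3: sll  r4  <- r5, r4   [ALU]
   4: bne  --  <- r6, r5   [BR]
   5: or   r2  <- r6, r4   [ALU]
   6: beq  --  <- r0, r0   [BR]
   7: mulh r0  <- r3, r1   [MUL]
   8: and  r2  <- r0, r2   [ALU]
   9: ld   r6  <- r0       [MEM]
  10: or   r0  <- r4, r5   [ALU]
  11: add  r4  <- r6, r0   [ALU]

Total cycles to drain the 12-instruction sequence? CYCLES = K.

c0: i0 add.ALU  WAW r4
c1: i1 xor.ALU  RAW r4
c2: i2&i3 st.MEM;sll.ALU  dual
c3: i4&i5 bne.BR;or.ALU  dual
c4: i6 beq.BR  no-port BR/MUL
c5: i7 mulh.MUL  RAW r0
c6: i8&i9 and.ALU;ld.MEM  dual
c7: i10 or.ALU  RAW r0
c8: i11 add.ALU  tail

CYCLES = 9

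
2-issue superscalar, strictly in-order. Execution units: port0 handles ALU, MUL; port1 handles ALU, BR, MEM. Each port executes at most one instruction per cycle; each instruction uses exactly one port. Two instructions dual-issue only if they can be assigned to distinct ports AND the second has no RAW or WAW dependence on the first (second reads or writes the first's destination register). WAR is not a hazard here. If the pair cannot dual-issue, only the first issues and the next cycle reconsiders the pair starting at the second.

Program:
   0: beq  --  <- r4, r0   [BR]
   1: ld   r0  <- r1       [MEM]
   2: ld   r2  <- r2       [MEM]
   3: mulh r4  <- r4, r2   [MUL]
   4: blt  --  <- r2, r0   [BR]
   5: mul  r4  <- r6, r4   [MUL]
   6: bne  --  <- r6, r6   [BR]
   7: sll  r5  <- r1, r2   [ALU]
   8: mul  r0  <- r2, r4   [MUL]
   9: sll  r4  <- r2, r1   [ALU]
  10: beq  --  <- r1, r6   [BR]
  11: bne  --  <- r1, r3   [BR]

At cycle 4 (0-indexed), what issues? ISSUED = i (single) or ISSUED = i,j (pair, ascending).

c0: i0 beq  no-port BR/MEM
c1: i1 ld  no-port MEM/MEM
c2: i2 ld  RAW r2
c3: i3,i4 mulh;blt  pair
c4: i5,i6 mul;bne  pair
c5: i7,i8 sll;mul  pair
c6: i9,i10 sll;beq  pair
c7: i11 bne  tail

ISSUED = 5,6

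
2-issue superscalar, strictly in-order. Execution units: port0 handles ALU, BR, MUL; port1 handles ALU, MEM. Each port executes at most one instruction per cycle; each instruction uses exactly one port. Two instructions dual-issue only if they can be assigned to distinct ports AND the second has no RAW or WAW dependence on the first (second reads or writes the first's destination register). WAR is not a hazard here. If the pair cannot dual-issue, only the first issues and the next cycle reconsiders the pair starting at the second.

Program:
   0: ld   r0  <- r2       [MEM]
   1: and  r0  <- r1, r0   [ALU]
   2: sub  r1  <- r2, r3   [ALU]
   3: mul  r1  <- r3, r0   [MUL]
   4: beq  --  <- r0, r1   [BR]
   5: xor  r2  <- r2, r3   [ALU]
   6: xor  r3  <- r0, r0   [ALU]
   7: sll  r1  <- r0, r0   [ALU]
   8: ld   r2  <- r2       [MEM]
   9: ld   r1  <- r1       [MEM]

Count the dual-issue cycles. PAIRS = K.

t=0 i0:ld ; RAW+WAW r0
t=1 i1,i2:and sub ; 2-wide
t=2 i3:mul ; no-port MUL/BR
t=3 i4,i5:beq xor ; 2-wide
t=4 i6,i7:xor sll ; 2-wide
t=5 i8:ld ; no-port MEM/MEM
t=6 i9:ld ; tail

PAIRS = 3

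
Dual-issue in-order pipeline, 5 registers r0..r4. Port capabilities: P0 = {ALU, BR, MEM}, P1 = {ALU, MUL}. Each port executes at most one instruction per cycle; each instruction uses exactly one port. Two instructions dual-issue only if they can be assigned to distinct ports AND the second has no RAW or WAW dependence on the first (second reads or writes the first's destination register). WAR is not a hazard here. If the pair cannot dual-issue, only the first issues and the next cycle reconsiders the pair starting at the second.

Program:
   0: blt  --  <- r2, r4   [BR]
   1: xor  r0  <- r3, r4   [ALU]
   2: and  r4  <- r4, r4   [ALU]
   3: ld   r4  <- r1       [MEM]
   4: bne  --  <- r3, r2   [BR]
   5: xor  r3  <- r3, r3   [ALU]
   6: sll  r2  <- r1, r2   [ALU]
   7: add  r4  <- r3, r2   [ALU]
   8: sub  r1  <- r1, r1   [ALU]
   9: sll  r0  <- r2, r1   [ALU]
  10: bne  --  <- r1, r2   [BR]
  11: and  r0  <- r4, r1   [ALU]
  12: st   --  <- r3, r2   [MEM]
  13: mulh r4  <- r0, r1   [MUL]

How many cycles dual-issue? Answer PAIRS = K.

PAIRS = 5

  cy0 -> i0,i1 (blt.BR xor.ALU) 2-wide
  cy1 -> i2 (and.ALU) WAW r4
  cy2 -> i3 (ld.MEM) no-port MEM/BR
  cy3 -> i4,i5 (bne.BR xor.ALU) 2-wide
  cy4 -> i6 (sll.ALU) RAW r2
  cy5 -> i7,i8 (add.ALU sub.ALU) 2-wide
  cy6 -> i9,i10 (sll.ALU bne.BR) 2-wide
  cy7 -> i11,i12 (and.ALU st.MEM) 2-wide
  cy8 -> i13 (mulh.MUL) tail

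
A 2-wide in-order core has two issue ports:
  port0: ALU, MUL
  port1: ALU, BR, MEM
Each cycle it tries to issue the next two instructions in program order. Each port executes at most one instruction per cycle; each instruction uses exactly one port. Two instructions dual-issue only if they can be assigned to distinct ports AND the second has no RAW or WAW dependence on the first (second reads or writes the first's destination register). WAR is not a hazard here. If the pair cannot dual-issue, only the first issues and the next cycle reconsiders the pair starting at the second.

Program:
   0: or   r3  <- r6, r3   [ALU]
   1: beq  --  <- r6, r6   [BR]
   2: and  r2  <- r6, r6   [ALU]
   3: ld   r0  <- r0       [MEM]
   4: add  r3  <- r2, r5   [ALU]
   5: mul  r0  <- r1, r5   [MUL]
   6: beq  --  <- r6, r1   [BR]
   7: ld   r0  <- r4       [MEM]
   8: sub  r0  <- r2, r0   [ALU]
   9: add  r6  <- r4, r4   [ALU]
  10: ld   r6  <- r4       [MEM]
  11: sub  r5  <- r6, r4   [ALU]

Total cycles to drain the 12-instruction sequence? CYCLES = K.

c0: i0&i1 or.ALU;beq.BR  pair
c1: i2&i3 and.ALU;ld.MEM  pair
c2: i4&i5 add.ALU;mul.MUL  pair
c3: i6 beq.BR  no-port BR/MEM
c4: i7 ld.MEM  RAW+WAW r0
c5: i8&i9 sub.ALU;add.ALU  pair
c6: i10 ld.MEM  RAW r6
c7: i11 sub.ALU  tail

CYCLES = 8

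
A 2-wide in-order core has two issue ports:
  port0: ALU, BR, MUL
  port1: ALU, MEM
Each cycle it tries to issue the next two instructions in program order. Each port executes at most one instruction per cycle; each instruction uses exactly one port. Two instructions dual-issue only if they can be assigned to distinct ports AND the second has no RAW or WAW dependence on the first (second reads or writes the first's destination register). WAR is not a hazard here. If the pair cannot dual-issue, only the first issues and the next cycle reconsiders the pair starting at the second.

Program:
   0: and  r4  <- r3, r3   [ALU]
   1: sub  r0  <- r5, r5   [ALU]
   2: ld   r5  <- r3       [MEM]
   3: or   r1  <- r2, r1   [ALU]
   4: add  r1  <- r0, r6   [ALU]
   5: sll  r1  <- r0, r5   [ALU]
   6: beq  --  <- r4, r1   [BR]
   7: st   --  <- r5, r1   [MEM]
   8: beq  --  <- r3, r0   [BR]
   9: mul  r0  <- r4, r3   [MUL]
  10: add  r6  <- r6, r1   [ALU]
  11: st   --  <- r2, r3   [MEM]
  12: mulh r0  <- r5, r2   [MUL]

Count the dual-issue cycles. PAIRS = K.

PAIRS = 5

  cy0 -> i0&i1 (and.ALU;sub.ALU) dual
  cy1 -> i2&i3 (ld.MEM;or.ALU) dual
  cy2 -> i4 (add.ALU) WAW r1
  cy3 -> i5 (sll.ALU) RAW r1
  cy4 -> i6&i7 (beq.BR;st.MEM) dual
  cy5 -> i8 (beq.BR) no-port BR/MUL
  cy6 -> i9&i10 (mul.MUL;add.ALU) dual
  cy7 -> i11&i12 (st.MEM;mulh.MUL) dual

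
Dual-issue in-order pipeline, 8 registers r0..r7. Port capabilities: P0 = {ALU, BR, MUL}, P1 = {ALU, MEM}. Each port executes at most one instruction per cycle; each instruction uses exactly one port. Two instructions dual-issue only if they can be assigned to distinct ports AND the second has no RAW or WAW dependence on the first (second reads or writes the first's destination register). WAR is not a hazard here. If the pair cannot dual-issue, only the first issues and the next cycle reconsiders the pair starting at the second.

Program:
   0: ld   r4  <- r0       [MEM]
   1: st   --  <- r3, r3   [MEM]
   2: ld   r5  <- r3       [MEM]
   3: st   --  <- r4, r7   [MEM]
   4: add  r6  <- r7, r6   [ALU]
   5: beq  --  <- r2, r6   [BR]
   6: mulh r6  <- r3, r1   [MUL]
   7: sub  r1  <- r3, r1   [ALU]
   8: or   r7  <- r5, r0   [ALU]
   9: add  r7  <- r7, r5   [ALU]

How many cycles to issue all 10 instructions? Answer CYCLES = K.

CYCLES = 8

0. ld.MEM @i0  | no-port MEM/MEM
1. st.MEM @i1  | no-port MEM/MEM
2. ld.MEM @i2  | no-port MEM/MEM
3. st.MEM add.ALU @i3&i4  | 2-wide
4. beq.BR @i5  | no-port BR/MUL
5. mulh.MUL sub.ALU @i6&i7  | 2-wide
6. or.ALU @i8  | RAW+WAW r7
7. add.ALU @i9  | tail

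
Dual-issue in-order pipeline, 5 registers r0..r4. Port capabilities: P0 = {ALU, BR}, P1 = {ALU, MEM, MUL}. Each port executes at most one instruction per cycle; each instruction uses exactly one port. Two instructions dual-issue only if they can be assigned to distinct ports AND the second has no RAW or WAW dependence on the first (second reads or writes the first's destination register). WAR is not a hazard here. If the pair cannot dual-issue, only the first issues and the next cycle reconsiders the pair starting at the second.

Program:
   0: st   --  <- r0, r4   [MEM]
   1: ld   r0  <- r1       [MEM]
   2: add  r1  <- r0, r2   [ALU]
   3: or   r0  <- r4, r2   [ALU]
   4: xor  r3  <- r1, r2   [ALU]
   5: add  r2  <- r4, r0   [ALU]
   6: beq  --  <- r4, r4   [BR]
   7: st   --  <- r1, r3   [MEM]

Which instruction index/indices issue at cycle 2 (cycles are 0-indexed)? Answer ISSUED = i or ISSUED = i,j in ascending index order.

ISSUED = 2,3

  cy0 -> i0 (st) no-port MEM/MEM
  cy1 -> i1 (ld) RAW r0
  cy2 -> i2&i3 (add or) 2-wide
  cy3 -> i4&i5 (xor add) 2-wide
  cy4 -> i6&i7 (beq st) 2-wide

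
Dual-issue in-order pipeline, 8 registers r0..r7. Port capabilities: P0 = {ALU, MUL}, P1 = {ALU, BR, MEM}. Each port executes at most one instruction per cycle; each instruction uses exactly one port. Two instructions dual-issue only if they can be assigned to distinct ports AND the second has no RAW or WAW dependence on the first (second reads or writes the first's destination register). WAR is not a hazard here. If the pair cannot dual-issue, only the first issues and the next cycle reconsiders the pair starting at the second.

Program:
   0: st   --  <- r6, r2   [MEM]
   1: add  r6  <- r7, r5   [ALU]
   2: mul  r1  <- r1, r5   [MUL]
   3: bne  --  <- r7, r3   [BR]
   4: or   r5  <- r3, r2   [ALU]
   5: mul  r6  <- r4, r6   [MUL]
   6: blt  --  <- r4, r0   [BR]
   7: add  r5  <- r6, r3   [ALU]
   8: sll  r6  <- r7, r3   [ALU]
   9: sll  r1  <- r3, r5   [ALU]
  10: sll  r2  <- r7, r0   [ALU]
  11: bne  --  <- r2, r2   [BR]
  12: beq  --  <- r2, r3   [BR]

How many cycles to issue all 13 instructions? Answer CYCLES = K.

  cy0 -> i0&i1 (st.MEM/add.ALU) 2-wide
  cy1 -> i2&i3 (mul.MUL/bne.BR) 2-wide
  cy2 -> i4&i5 (or.ALU/mul.MUL) 2-wide
  cy3 -> i6&i7 (blt.BR/add.ALU) 2-wide
  cy4 -> i8&i9 (sll.ALU/sll.ALU) 2-wide
  cy5 -> i10 (sll.ALU) RAW r2
  cy6 -> i11 (bne.BR) no-port BR/BR
  cy7 -> i12 (beq.BR) tail

CYCLES = 8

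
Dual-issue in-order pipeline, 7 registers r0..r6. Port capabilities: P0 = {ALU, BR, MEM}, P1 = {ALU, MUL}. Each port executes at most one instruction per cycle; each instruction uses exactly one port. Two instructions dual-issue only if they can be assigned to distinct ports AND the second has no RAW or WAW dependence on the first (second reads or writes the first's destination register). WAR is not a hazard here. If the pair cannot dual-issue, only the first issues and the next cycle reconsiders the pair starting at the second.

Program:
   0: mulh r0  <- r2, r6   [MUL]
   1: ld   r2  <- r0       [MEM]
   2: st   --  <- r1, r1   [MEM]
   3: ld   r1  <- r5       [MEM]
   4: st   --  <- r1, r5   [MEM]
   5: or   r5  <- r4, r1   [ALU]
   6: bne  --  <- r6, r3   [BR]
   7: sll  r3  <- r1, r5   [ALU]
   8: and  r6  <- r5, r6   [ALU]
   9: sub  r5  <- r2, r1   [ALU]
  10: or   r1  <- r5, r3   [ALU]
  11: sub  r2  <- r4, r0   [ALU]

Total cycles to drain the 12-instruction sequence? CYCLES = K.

CYCLES = 8

c0: i0 mulh.MUL  RAW r0
c1: i1 ld.MEM  no-port MEM/MEM
c2: i2 st.MEM  no-port MEM/MEM
c3: i3 ld.MEM  no-port MEM/MEM
c4: i4,i5 st.MEM;or.ALU  pair
c5: i6,i7 bne.BR;sll.ALU  pair
c6: i8,i9 and.ALU;sub.ALU  pair
c7: i10,i11 or.ALU;sub.ALU  pair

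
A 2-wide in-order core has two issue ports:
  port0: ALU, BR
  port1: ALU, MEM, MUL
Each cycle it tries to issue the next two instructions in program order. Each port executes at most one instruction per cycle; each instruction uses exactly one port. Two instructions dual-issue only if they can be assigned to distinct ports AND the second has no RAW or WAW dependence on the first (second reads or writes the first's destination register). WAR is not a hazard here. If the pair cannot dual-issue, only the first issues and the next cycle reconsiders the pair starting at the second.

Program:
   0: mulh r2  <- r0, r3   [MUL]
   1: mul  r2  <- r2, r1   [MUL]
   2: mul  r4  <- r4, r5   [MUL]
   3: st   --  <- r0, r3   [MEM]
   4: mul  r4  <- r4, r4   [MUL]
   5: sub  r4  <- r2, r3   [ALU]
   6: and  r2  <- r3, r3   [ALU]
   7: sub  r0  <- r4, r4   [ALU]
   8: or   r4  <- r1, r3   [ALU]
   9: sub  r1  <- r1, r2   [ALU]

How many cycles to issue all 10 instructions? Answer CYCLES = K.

#0 head=0: mulh i0 no-port MUL/MUL
#1 head=1: mul i1 no-port MUL/MUL
#2 head=2: mul i2 no-port MUL/MEM
#3 head=3: st i3 no-port MEM/MUL
#4 head=4: mul i4 WAW r4
#5 head=5: sub and i5,i6 dual
#6 head=7: sub or i7,i8 dual
#7 head=9: sub i9 tail

CYCLES = 8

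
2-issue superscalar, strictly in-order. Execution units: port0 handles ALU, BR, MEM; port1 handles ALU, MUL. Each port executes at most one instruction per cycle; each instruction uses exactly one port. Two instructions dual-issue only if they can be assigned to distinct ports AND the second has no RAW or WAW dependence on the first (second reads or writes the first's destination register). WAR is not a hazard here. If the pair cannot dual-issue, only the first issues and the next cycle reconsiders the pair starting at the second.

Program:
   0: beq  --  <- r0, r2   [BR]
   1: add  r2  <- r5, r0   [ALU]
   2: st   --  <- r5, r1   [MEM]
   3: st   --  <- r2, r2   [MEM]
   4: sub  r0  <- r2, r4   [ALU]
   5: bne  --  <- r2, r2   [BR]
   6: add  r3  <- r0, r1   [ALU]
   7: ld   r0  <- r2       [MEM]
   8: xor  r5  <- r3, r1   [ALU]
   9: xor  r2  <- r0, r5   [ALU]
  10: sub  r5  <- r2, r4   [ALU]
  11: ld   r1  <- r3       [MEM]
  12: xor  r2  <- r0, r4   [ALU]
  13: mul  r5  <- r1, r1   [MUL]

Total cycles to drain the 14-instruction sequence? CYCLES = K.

c0: i0,i1 beq.BR/add.ALU  2-wide
c1: i2 st.MEM  no-port MEM/MEM
c2: i3,i4 st.MEM/sub.ALU  2-wide
c3: i5,i6 bne.BR/add.ALU  2-wide
c4: i7,i8 ld.MEM/xor.ALU  2-wide
c5: i9 xor.ALU  RAW r2
c6: i10,i11 sub.ALU/ld.MEM  2-wide
c7: i12,i13 xor.ALU/mul.MUL  2-wide

CYCLES = 8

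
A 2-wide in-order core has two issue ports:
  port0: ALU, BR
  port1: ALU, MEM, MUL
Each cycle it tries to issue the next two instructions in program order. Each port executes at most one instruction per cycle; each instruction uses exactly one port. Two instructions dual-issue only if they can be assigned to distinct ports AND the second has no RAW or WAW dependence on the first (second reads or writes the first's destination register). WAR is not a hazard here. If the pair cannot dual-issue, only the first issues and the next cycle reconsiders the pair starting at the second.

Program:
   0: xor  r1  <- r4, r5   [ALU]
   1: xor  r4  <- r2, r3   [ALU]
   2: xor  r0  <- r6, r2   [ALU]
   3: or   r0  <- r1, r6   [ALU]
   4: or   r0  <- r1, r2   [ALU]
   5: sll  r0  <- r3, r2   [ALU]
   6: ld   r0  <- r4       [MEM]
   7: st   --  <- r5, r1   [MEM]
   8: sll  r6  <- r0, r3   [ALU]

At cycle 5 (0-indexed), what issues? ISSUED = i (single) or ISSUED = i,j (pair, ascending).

t=0 i0+i1:xor.ALU/xor.ALU ; pair
t=1 i2:xor.ALU ; WAW r0
t=2 i3:or.ALU ; WAW r0
t=3 i4:or.ALU ; WAW r0
t=4 i5:sll.ALU ; WAW r0
t=5 i6:ld.MEM ; no-port MEM/MEM
t=6 i7+i8:st.MEM/sll.ALU ; pair

ISSUED = 6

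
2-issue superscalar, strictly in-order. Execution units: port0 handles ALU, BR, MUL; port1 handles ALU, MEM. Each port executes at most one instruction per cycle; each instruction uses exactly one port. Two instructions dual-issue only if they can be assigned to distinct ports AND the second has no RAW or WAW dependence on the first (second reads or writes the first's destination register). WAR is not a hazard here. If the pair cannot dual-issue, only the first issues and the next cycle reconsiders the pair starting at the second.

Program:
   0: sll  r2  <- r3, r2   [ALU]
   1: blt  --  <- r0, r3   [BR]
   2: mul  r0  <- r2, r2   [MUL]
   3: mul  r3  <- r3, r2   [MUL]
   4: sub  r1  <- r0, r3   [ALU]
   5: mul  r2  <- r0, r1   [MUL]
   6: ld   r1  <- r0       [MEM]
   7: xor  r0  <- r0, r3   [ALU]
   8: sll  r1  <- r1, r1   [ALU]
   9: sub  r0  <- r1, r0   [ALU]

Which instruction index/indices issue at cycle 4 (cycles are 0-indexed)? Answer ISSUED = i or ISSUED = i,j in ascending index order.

  cy0 -> i0+i1 (sll blt) 2-wide
  cy1 -> i2 (mul) no-port MUL/MUL
  cy2 -> i3 (mul) RAW r3
  cy3 -> i4 (sub) RAW r1
  cy4 -> i5+i6 (mul ld) 2-wide
  cy5 -> i7+i8 (xor sll) 2-wide
  cy6 -> i9 (sub) tail

ISSUED = 5,6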